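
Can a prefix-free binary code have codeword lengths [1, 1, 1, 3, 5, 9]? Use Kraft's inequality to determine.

Kraft inequality: Σ 2^(-l_i) ≤ 1 for prefix-free code
Calculating: 2^(-1) + 2^(-1) + 2^(-1) + 2^(-3) + 2^(-5) + 2^(-9)
= 0.5 + 0.5 + 0.5 + 0.125 + 0.03125 + 0.001953125
= 1.6582
Since 1.6582 > 1, prefix-free code does not exist


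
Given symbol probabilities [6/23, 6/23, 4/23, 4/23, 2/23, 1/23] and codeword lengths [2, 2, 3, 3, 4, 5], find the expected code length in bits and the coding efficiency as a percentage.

Average length L = Σ p_i × l_i = 2.6522 bits
Entropy H = 2.3923 bits
Efficiency η = H/L × 100% = 90.20%


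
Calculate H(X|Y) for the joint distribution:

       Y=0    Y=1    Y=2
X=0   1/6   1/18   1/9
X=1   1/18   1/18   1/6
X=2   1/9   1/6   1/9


H(X|Y) = Σ_y p(y) H(X|Y=y)
  p(Y=0) = 1/3, H(X|Y=0) = 1.4591
  p(Y=1) = 5/18, H(X|Y=1) = 1.3710
  p(Y=2) = 7/18, H(X|Y=2) = 1.5567
H(X|Y) = 0.3333×1.4591 + 0.2778×1.3710 + 0.3889×1.5567 = 1.4726 bits


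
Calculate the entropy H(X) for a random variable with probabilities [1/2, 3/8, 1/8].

H(X) = -Σ p(x) log₂ p(x)
  -1/2 × log₂(1/2) = 0.5000
  -3/8 × log₂(3/8) = 0.5306
  -1/8 × log₂(1/8) = 0.3750
H(X) = 1.4056 bits


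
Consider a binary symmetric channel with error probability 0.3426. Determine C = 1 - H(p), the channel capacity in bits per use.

For BSC with error probability p:
C = 1 - H(p) where H(p) is binary entropy
H(0.3426) = -0.3426 × log₂(0.3426) - 0.6574 × log₂(0.6574)
H(p) = 0.9273
C = 1 - 0.9273 = 0.0727 bits/use


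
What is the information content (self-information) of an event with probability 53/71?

Information content I(x) = -log₂(p(x))
I = -log₂(53/71) = -log₂(0.7465)
I = 0.4218 bits


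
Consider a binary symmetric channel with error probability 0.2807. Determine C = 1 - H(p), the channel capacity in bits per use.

For BSC with error probability p:
C = 1 - H(p) where H(p) is binary entropy
H(0.2807) = -0.2807 × log₂(0.2807) - 0.7193 × log₂(0.7193)
H(p) = 0.8564
C = 1 - 0.8564 = 0.1436 bits/use


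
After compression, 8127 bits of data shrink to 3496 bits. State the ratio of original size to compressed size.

Compression ratio = Original / Compressed
= 8127 / 3496 = 2.32:1


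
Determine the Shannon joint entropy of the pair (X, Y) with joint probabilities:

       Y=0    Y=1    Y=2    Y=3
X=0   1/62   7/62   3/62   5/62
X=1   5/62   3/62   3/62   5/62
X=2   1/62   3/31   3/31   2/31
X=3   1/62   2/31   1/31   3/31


H(X,Y) = -Σ p(x,y) log₂ p(x,y)
  p(0,0)=1/62: -0.0161 × log₂(0.0161) = 0.0960
  p(0,1)=7/62: -0.1129 × log₂(0.1129) = 0.3553
  p(0,2)=3/62: -0.0484 × log₂(0.0484) = 0.2114
  p(0,3)=5/62: -0.0806 × log₂(0.0806) = 0.2929
  p(1,0)=5/62: -0.0806 × log₂(0.0806) = 0.2929
  p(1,1)=3/62: -0.0484 × log₂(0.0484) = 0.2114
  p(1,2)=3/62: -0.0484 × log₂(0.0484) = 0.2114
  p(1,3)=5/62: -0.0806 × log₂(0.0806) = 0.2929
  p(2,0)=1/62: -0.0161 × log₂(0.0161) = 0.0960
  p(2,1)=3/31: -0.0968 × log₂(0.0968) = 0.3261
  p(2,2)=3/31: -0.0968 × log₂(0.0968) = 0.3261
  p(2,3)=2/31: -0.0645 × log₂(0.0645) = 0.2551
  p(3,0)=1/62: -0.0161 × log₂(0.0161) = 0.0960
  p(3,1)=2/31: -0.0645 × log₂(0.0645) = 0.2551
  p(3,2)=1/31: -0.0323 × log₂(0.0323) = 0.1598
  p(3,3)=3/31: -0.0968 × log₂(0.0968) = 0.3261
H(X,Y) = 3.8046 bits


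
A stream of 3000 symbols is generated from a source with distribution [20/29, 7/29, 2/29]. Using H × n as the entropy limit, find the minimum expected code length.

Entropy H = 1.1307 bits/symbol
Minimum bits = H × n = 1.1307 × 3000
= 3392.21 bits


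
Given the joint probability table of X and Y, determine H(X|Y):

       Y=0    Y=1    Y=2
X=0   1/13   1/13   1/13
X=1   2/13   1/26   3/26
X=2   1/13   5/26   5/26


H(X|Y) = Σ_y p(y) H(X|Y=y)
  p(Y=0) = 4/13, H(X|Y=0) = 1.5000
  p(Y=1) = 4/13, H(X|Y=1) = 1.2988
  p(Y=2) = 5/13, H(X|Y=2) = 1.4855
H(X|Y) = 0.3077×1.5000 + 0.3077×1.2988 + 0.3846×1.4855 = 1.4325 bits


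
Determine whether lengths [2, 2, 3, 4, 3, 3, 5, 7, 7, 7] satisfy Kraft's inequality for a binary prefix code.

Kraft inequality: Σ 2^(-l_i) ≤ 1 for prefix-free code
Calculating: 2^(-2) + 2^(-2) + 2^(-3) + 2^(-4) + 2^(-3) + 2^(-3) + 2^(-5) + 2^(-7) + 2^(-7) + 2^(-7)
= 0.25 + 0.25 + 0.125 + 0.0625 + 0.125 + 0.125 + 0.03125 + 0.0078125 + 0.0078125 + 0.0078125
= 0.9922
Since 0.9922 ≤ 1, prefix-free code exists


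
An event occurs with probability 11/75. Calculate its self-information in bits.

Information content I(x) = -log₂(p(x))
I = -log₂(11/75) = -log₂(0.1467)
I = 2.7694 bits


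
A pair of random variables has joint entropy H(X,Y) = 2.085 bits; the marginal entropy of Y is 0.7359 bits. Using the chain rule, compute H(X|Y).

Chain rule: H(X,Y) = H(X|Y) + H(Y)
H(X|Y) = H(X,Y) - H(Y) = 2.085 - 0.7359 = 1.3491 bits


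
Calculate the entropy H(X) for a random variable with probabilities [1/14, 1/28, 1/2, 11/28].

H(X) = -Σ p(x) log₂ p(x)
  -1/14 × log₂(1/14) = 0.2720
  -1/28 × log₂(1/28) = 0.1717
  -1/2 × log₂(1/2) = 0.5000
  -11/28 × log₂(11/28) = 0.5295
H(X) = 1.4732 bits


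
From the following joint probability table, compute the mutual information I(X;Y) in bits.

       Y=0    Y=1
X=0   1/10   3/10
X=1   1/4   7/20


H(X) = 0.9710, H(Y) = 0.9341, H(X,Y) = 1.8834
I(X;Y) = H(X) + H(Y) - H(X,Y) = 0.0216 bits


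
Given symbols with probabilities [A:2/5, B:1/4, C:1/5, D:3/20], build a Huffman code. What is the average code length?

Huffman tree construction:
Combine smallest probabilities repeatedly
Resulting codes:
  A: 0 (length 1)
  B: 10 (length 2)
  C: 111 (length 3)
  D: 110 (length 3)
Average length = Σ p(s) × length(s) = 1.9500 bits


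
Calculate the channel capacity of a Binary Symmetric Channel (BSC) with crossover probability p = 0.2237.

For BSC with error probability p:
C = 1 - H(p) where H(p) is binary entropy
H(0.2237) = -0.2237 × log₂(0.2237) - 0.7763 × log₂(0.7763)
H(p) = 0.7669
C = 1 - 0.7669 = 0.2331 bits/use


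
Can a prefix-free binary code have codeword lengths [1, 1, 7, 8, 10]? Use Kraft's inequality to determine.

Kraft inequality: Σ 2^(-l_i) ≤ 1 for prefix-free code
Calculating: 2^(-1) + 2^(-1) + 2^(-7) + 2^(-8) + 2^(-10)
= 0.5 + 0.5 + 0.0078125 + 0.00390625 + 0.0009765625
= 1.0127
Since 1.0127 > 1, prefix-free code does not exist


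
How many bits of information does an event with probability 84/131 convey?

Information content I(x) = -log₂(p(x))
I = -log₂(84/131) = -log₂(0.6412)
I = 0.6411 bits


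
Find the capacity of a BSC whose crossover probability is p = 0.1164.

For BSC with error probability p:
C = 1 - H(p) where H(p) is binary entropy
H(0.1164) = -0.1164 × log₂(0.1164) - 0.8836 × log₂(0.8836)
H(p) = 0.5189
C = 1 - 0.5189 = 0.4811 bits/use


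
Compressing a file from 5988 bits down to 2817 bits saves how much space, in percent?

Space savings = (1 - Compressed/Original) × 100%
= (1 - 2817/5988) × 100%
= 52.96%


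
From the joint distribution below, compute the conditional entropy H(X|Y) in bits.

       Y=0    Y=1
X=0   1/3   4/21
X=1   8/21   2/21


H(X|Y) = Σ_y p(y) H(X|Y=y)
  p(Y=0) = 5/7, H(X|Y=0) = 0.9968
  p(Y=1) = 2/7, H(X|Y=1) = 0.9183
H(X|Y) = 0.7143×0.9968 + 0.2857×0.9183 = 0.9744 bits


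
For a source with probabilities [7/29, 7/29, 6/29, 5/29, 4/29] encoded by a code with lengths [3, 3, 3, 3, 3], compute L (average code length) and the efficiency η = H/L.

Average length L = Σ p_i × l_i = 3.0000 bits
Entropy H = 2.2917 bits
Efficiency η = H/L × 100% = 76.39%


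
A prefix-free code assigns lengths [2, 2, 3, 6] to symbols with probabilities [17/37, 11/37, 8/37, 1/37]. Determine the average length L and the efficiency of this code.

Average length L = Σ p_i × l_i = 2.3243 bits
Entropy H = 1.6543 bits
Efficiency η = H/L × 100% = 71.17%


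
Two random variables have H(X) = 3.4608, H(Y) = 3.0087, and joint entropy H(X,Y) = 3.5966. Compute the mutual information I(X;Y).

I(X;Y) = H(X) + H(Y) - H(X,Y)
I(X;Y) = 3.4608 + 3.0087 - 3.5966 = 2.8729 bits


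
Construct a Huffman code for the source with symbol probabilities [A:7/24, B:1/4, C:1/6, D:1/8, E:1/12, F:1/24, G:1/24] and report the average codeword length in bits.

Huffman tree construction:
Combine smallest probabilities repeatedly
Resulting codes:
  A: 10 (length 2)
  B: 01 (length 2)
  C: 111 (length 3)
  D: 110 (length 3)
  E: 000 (length 3)
  F: 0010 (length 4)
  G: 0011 (length 4)
Average length = Σ p(s) × length(s) = 2.5417 bits


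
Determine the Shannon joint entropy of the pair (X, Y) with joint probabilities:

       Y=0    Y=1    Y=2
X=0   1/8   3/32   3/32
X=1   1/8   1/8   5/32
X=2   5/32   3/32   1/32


H(X,Y) = -Σ p(x,y) log₂ p(x,y)
  p(0,0)=1/8: -0.1250 × log₂(0.1250) = 0.3750
  p(0,1)=3/32: -0.0938 × log₂(0.0938) = 0.3202
  p(0,2)=3/32: -0.0938 × log₂(0.0938) = 0.3202
  p(1,0)=1/8: -0.1250 × log₂(0.1250) = 0.3750
  p(1,1)=1/8: -0.1250 × log₂(0.1250) = 0.3750
  p(1,2)=5/32: -0.1562 × log₂(0.1562) = 0.4184
  p(2,0)=5/32: -0.1562 × log₂(0.1562) = 0.4184
  p(2,1)=3/32: -0.0938 × log₂(0.0938) = 0.3202
  p(2,2)=1/32: -0.0312 × log₂(0.0312) = 0.1562
H(X,Y) = 3.0786 bits


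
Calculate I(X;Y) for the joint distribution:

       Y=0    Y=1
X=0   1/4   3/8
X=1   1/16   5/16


H(X) = 0.9544, H(Y) = 0.8960, H(X,Y) = 1.8050
I(X;Y) = H(X) + H(Y) - H(X,Y) = 0.0454 bits


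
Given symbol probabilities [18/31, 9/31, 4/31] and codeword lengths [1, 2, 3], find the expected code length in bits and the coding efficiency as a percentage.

Average length L = Σ p_i × l_i = 1.5484 bits
Entropy H = 1.3546 bits
Efficiency η = H/L × 100% = 87.48%


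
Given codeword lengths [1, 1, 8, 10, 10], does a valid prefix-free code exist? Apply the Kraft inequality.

Kraft inequality: Σ 2^(-l_i) ≤ 1 for prefix-free code
Calculating: 2^(-1) + 2^(-1) + 2^(-8) + 2^(-10) + 2^(-10)
= 0.5 + 0.5 + 0.00390625 + 0.0009765625 + 0.0009765625
= 1.0059
Since 1.0059 > 1, prefix-free code does not exist


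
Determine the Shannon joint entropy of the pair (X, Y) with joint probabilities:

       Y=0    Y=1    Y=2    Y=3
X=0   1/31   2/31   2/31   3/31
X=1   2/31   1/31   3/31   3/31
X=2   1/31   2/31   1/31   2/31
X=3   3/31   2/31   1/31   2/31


H(X,Y) = -Σ p(x,y) log₂ p(x,y)
  p(0,0)=1/31: -0.0323 × log₂(0.0323) = 0.1598
  p(0,1)=2/31: -0.0645 × log₂(0.0645) = 0.2551
  p(0,2)=2/31: -0.0645 × log₂(0.0645) = 0.2551
  p(0,3)=3/31: -0.0968 × log₂(0.0968) = 0.3261
  p(1,0)=2/31: -0.0645 × log₂(0.0645) = 0.2551
  p(1,1)=1/31: -0.0323 × log₂(0.0323) = 0.1598
  p(1,2)=3/31: -0.0968 × log₂(0.0968) = 0.3261
  p(1,3)=3/31: -0.0968 × log₂(0.0968) = 0.3261
  p(2,0)=1/31: -0.0323 × log₂(0.0323) = 0.1598
  p(2,1)=2/31: -0.0645 × log₂(0.0645) = 0.2551
  p(2,2)=1/31: -0.0323 × log₂(0.0323) = 0.1598
  p(2,3)=2/31: -0.0645 × log₂(0.0645) = 0.2551
  p(3,0)=3/31: -0.0968 × log₂(0.0968) = 0.3261
  p(3,1)=2/31: -0.0645 × log₂(0.0645) = 0.2551
  p(3,2)=1/31: -0.0323 × log₂(0.0323) = 0.1598
  p(3,3)=2/31: -0.0645 × log₂(0.0645) = 0.2551
H(X,Y) = 3.8890 bits


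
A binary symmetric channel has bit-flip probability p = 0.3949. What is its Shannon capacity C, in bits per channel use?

For BSC with error probability p:
C = 1 - H(p) where H(p) is binary entropy
H(0.3949) = -0.3949 × log₂(0.3949) - 0.6051 × log₂(0.6051)
H(p) = 0.9679
C = 1 - 0.9679 = 0.0321 bits/use


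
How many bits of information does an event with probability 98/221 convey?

Information content I(x) = -log₂(p(x))
I = -log₂(98/221) = -log₂(0.4434)
I = 1.1732 bits


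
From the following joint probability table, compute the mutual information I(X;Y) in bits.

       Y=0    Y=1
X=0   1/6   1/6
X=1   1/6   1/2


H(X) = 0.9183, H(Y) = 0.9183, H(X,Y) = 1.7925
I(X;Y) = H(X) + H(Y) - H(X,Y) = 0.0441 bits


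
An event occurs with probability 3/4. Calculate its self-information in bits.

Information content I(x) = -log₂(p(x))
I = -log₂(3/4) = -log₂(0.7500)
I = 0.4150 bits


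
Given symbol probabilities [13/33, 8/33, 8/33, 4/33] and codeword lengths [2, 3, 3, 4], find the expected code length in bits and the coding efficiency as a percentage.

Average length L = Σ p_i × l_i = 2.7273 bits
Entropy H = 1.8897 bits
Efficiency η = H/L × 100% = 69.29%


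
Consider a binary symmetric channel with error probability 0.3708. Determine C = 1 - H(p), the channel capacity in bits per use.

For BSC with error probability p:
C = 1 - H(p) where H(p) is binary entropy
H(0.3708) = -0.3708 × log₂(0.3708) - 0.6292 × log₂(0.6292)
H(p) = 0.9513
C = 1 - 0.9513 = 0.0487 bits/use


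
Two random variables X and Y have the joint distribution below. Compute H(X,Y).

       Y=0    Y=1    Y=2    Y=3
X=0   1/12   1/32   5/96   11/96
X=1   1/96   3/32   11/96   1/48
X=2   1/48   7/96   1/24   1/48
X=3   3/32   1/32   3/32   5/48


H(X,Y) = -Σ p(x,y) log₂ p(x,y)
  p(0,0)=1/12: -0.0833 × log₂(0.0833) = 0.2987
  p(0,1)=1/32: -0.0312 × log₂(0.0312) = 0.1562
  p(0,2)=5/96: -0.0521 × log₂(0.0521) = 0.2220
  p(0,3)=11/96: -0.1146 × log₂(0.1146) = 0.3581
  p(1,0)=1/96: -0.0104 × log₂(0.0104) = 0.0686
  p(1,1)=3/32: -0.0938 × log₂(0.0938) = 0.3202
  p(1,2)=11/96: -0.1146 × log₂(0.1146) = 0.3581
  p(1,3)=1/48: -0.0208 × log₂(0.0208) = 0.1164
  p(2,0)=1/48: -0.0208 × log₂(0.0208) = 0.1164
  p(2,1)=7/96: -0.0729 × log₂(0.0729) = 0.2755
  p(2,2)=1/24: -0.0417 × log₂(0.0417) = 0.1910
  p(2,3)=1/48: -0.0208 × log₂(0.0208) = 0.1164
  p(3,0)=3/32: -0.0938 × log₂(0.0938) = 0.3202
  p(3,1)=1/32: -0.0312 × log₂(0.0312) = 0.1562
  p(3,2)=3/32: -0.0938 × log₂(0.0938) = 0.3202
  p(3,3)=5/48: -0.1042 × log₂(0.1042) = 0.3399
H(X,Y) = 3.7341 bits


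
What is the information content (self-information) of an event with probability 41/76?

Information content I(x) = -log₂(p(x))
I = -log₂(41/76) = -log₂(0.5395)
I = 0.8904 bits


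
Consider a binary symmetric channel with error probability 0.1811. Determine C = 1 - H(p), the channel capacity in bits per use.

For BSC with error probability p:
C = 1 - H(p) where H(p) is binary entropy
H(0.1811) = -0.1811 × log₂(0.1811) - 0.8189 × log₂(0.8189)
H(p) = 0.6825
C = 1 - 0.6825 = 0.3175 bits/use


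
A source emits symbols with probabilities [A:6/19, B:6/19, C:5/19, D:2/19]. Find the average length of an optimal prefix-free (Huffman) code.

Huffman tree construction:
Combine smallest probabilities repeatedly
Resulting codes:
  A: 10 (length 2)
  B: 11 (length 2)
  C: 01 (length 2)
  D: 00 (length 2)
Average length = Σ p(s) × length(s) = 2.0000 bits


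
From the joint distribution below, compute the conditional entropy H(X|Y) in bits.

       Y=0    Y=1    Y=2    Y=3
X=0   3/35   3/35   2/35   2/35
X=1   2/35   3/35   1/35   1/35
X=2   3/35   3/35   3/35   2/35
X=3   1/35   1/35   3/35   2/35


H(X|Y) = Σ_y p(y) H(X|Y=y)
  p(Y=0) = 9/35, H(X|Y=0) = 1.8911
  p(Y=1) = 2/7, H(X|Y=1) = 1.8955
  p(Y=2) = 9/35, H(X|Y=2) = 1.8911
  p(Y=3) = 1/5, H(X|Y=3) = 1.9502
H(X|Y) = 0.2571×1.8911 + 0.2857×1.8955 + 0.2571×1.8911 + 0.2000×1.9502 = 1.9041 bits


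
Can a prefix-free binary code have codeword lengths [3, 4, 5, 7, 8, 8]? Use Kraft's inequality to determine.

Kraft inequality: Σ 2^(-l_i) ≤ 1 for prefix-free code
Calculating: 2^(-3) + 2^(-4) + 2^(-5) + 2^(-7) + 2^(-8) + 2^(-8)
= 0.125 + 0.0625 + 0.03125 + 0.0078125 + 0.00390625 + 0.00390625
= 0.2344
Since 0.2344 ≤ 1, prefix-free code exists


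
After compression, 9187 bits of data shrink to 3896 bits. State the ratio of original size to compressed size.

Compression ratio = Original / Compressed
= 9187 / 3896 = 2.36:1


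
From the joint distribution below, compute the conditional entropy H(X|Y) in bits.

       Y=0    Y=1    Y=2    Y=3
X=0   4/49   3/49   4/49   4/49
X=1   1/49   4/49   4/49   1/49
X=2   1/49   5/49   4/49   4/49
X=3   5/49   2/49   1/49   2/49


H(X|Y) = Σ_y p(y) H(X|Y=y)
  p(Y=0) = 11/49, H(X|Y=0) = 1.6767
  p(Y=1) = 2/7, H(X|Y=1) = 1.9242
  p(Y=2) = 13/49, H(X|Y=2) = 1.8543
  p(Y=3) = 11/49, H(X|Y=3) = 1.8231
H(X|Y) = 0.2245×1.6767 + 0.2857×1.9242 + 0.2653×1.8543 + 0.2245×1.8231 = 1.8274 bits


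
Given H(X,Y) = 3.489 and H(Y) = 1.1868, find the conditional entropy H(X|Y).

Chain rule: H(X,Y) = H(X|Y) + H(Y)
H(X|Y) = H(X,Y) - H(Y) = 3.489 - 1.1868 = 2.3022 bits


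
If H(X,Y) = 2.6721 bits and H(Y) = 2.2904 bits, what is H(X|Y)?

Chain rule: H(X,Y) = H(X|Y) + H(Y)
H(X|Y) = H(X,Y) - H(Y) = 2.6721 - 2.2904 = 0.3817 bits


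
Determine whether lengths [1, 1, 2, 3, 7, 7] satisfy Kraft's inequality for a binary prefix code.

Kraft inequality: Σ 2^(-l_i) ≤ 1 for prefix-free code
Calculating: 2^(-1) + 2^(-1) + 2^(-2) + 2^(-3) + 2^(-7) + 2^(-7)
= 0.5 + 0.5 + 0.25 + 0.125 + 0.0078125 + 0.0078125
= 1.3906
Since 1.3906 > 1, prefix-free code does not exist


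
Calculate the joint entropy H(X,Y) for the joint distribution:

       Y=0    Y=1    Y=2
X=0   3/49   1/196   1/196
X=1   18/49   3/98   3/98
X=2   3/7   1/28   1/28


H(X,Y) = -Σ p(x,y) log₂ p(x,y)
  p(0,0)=3/49: -0.0612 × log₂(0.0612) = 0.2467
  p(0,1)=1/196: -0.0051 × log₂(0.0051) = 0.0389
  p(0,2)=1/196: -0.0051 × log₂(0.0051) = 0.0389
  p(1,0)=18/49: -0.3673 × log₂(0.3673) = 0.5307
  p(1,1)=3/98: -0.0306 × log₂(0.0306) = 0.1540
  p(1,2)=3/98: -0.0306 × log₂(0.0306) = 0.1540
  p(2,0)=3/7: -0.4286 × log₂(0.4286) = 0.5239
  p(2,1)=1/28: -0.0357 × log₂(0.0357) = 0.1717
  p(2,2)=1/28: -0.0357 × log₂(0.0357) = 0.1717
H(X,Y) = 2.0304 bits


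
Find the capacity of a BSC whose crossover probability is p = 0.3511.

For BSC with error probability p:
C = 1 - H(p) where H(p) is binary entropy
H(0.3511) = -0.3511 × log₂(0.3511) - 0.6489 × log₂(0.6489)
H(p) = 0.9350
C = 1 - 0.9350 = 0.0650 bits/use


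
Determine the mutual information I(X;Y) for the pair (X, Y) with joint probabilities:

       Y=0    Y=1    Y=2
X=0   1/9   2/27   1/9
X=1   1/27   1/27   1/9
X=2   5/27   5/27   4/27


H(X) = 1.4618, H(Y) = 1.5790, H(X,Y) = 2.9962
I(X;Y) = H(X) + H(Y) - H(X,Y) = 0.0446 bits


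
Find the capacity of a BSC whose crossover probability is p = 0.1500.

For BSC with error probability p:
C = 1 - H(p) where H(p) is binary entropy
H(0.1500) = -0.1500 × log₂(0.1500) - 0.8500 × log₂(0.8500)
H(p) = 0.6098
C = 1 - 0.6098 = 0.3902 bits/use


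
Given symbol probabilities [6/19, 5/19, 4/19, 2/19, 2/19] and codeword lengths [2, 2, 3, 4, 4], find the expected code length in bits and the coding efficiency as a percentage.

Average length L = Σ p_i × l_i = 2.6316 bits
Entropy H = 2.1890 bits
Efficiency η = H/L × 100% = 83.18%


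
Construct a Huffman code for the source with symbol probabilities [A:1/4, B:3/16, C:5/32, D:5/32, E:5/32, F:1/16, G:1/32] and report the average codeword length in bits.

Huffman tree construction:
Combine smallest probabilities repeatedly
Resulting codes:
  A: 01 (length 2)
  B: 00 (length 2)
  C: 101 (length 3)
  D: 110 (length 3)
  E: 111 (length 3)
  F: 1001 (length 4)
  G: 1000 (length 4)
Average length = Σ p(s) × length(s) = 2.6562 bits


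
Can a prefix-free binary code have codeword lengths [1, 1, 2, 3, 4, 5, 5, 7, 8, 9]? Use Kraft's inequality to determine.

Kraft inequality: Σ 2^(-l_i) ≤ 1 for prefix-free code
Calculating: 2^(-1) + 2^(-1) + 2^(-2) + 2^(-3) + 2^(-4) + 2^(-5) + 2^(-5) + 2^(-7) + 2^(-8) + 2^(-9)
= 0.5 + 0.5 + 0.25 + 0.125 + 0.0625 + 0.03125 + 0.03125 + 0.0078125 + 0.00390625 + 0.001953125
= 1.5137
Since 1.5137 > 1, prefix-free code does not exist


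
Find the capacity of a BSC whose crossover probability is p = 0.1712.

For BSC with error probability p:
C = 1 - H(p) where H(p) is binary entropy
H(0.1712) = -0.1712 × log₂(0.1712) - 0.8288 × log₂(0.8288)
H(p) = 0.6604
C = 1 - 0.6604 = 0.3396 bits/use


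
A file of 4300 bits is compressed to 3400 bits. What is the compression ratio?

Compression ratio = Original / Compressed
= 4300 / 3400 = 1.26:1


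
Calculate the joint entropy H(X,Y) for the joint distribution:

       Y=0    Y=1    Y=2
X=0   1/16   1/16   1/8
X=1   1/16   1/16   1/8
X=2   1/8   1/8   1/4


H(X,Y) = -Σ p(x,y) log₂ p(x,y)
  p(0,0)=1/16: -0.0625 × log₂(0.0625) = 0.2500
  p(0,1)=1/16: -0.0625 × log₂(0.0625) = 0.2500
  p(0,2)=1/8: -0.1250 × log₂(0.1250) = 0.3750
  p(1,0)=1/16: -0.0625 × log₂(0.0625) = 0.2500
  p(1,1)=1/16: -0.0625 × log₂(0.0625) = 0.2500
  p(1,2)=1/8: -0.1250 × log₂(0.1250) = 0.3750
  p(2,0)=1/8: -0.1250 × log₂(0.1250) = 0.3750
  p(2,1)=1/8: -0.1250 × log₂(0.1250) = 0.3750
  p(2,2)=1/4: -0.2500 × log₂(0.2500) = 0.5000
H(X,Y) = 3.0000 bits


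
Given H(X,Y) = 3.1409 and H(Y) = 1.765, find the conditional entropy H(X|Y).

Chain rule: H(X,Y) = H(X|Y) + H(Y)
H(X|Y) = H(X,Y) - H(Y) = 3.1409 - 1.765 = 1.3759 bits


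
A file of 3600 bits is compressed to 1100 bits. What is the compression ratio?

Compression ratio = Original / Compressed
= 3600 / 1100 = 3.27:1


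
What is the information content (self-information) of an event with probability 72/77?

Information content I(x) = -log₂(p(x))
I = -log₂(72/77) = -log₂(0.9351)
I = 0.0969 bits


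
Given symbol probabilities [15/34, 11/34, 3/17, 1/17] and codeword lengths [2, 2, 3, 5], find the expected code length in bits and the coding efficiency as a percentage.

Average length L = Σ p_i × l_i = 2.3529 bits
Entropy H = 1.7296 bits
Efficiency η = H/L × 100% = 73.51%


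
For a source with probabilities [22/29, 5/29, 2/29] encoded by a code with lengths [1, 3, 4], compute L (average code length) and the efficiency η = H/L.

Average length L = Σ p_i × l_i = 1.5517 bits
Entropy H = 1.0057 bits
Efficiency η = H/L × 100% = 64.81%


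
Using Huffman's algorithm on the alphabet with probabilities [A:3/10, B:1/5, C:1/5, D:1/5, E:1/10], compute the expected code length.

Huffman tree construction:
Combine smallest probabilities repeatedly
Resulting codes:
  A: 10 (length 2)
  B: 111 (length 3)
  C: 00 (length 2)
  D: 01 (length 2)
  E: 110 (length 3)
Average length = Σ p(s) × length(s) = 2.3000 bits


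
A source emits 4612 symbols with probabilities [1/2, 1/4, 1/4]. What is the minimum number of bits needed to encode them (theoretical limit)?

Entropy H = 1.5000 bits/symbol
Minimum bits = H × n = 1.5000 × 4612
= 6918.00 bits


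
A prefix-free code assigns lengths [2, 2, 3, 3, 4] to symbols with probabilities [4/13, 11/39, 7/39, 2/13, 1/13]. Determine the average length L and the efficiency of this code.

Average length L = Σ p_i × l_i = 2.4872 bits
Entropy H = 2.1831 bits
Efficiency η = H/L × 100% = 87.77%


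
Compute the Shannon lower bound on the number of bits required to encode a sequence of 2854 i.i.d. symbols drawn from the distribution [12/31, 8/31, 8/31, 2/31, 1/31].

Entropy H = 1.9536 bits/symbol
Minimum bits = H × n = 1.9536 × 2854
= 5575.48 bits


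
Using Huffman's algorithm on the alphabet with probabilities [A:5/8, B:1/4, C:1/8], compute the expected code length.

Huffman tree construction:
Combine smallest probabilities repeatedly
Resulting codes:
  A: 1 (length 1)
  B: 01 (length 2)
  C: 00 (length 2)
Average length = Σ p(s) × length(s) = 1.3750 bits


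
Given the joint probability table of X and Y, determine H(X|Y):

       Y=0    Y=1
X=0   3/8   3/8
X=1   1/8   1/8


H(X|Y) = Σ_y p(y) H(X|Y=y)
  p(Y=0) = 1/2, H(X|Y=0) = 0.8113
  p(Y=1) = 1/2, H(X|Y=1) = 0.8113
H(X|Y) = 0.5000×0.8113 + 0.5000×0.8113 = 0.8113 bits


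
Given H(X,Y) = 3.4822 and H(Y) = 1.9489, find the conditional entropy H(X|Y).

Chain rule: H(X,Y) = H(X|Y) + H(Y)
H(X|Y) = H(X,Y) - H(Y) = 3.4822 - 1.9489 = 1.5333 bits


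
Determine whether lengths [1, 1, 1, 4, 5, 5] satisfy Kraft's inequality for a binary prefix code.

Kraft inequality: Σ 2^(-l_i) ≤ 1 for prefix-free code
Calculating: 2^(-1) + 2^(-1) + 2^(-1) + 2^(-4) + 2^(-5) + 2^(-5)
= 0.5 + 0.5 + 0.5 + 0.0625 + 0.03125 + 0.03125
= 1.6250
Since 1.6250 > 1, prefix-free code does not exist


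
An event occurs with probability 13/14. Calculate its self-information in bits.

Information content I(x) = -log₂(p(x))
I = -log₂(13/14) = -log₂(0.9286)
I = 0.1069 bits


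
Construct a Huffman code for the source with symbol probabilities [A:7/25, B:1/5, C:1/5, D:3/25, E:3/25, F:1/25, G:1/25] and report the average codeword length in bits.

Huffman tree construction:
Combine smallest probabilities repeatedly
Resulting codes:
  A: 10 (length 2)
  B: 111 (length 3)
  C: 00 (length 2)
  D: 011 (length 3)
  E: 110 (length 3)
  F: 0100 (length 4)
  G: 0101 (length 4)
Average length = Σ p(s) × length(s) = 2.6000 bits


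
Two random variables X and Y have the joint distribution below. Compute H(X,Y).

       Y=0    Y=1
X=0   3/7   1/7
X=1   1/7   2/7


H(X,Y) = -Σ p(x,y) log₂ p(x,y)
  p(0,0)=3/7: -0.4286 × log₂(0.4286) = 0.5239
  p(0,1)=1/7: -0.1429 × log₂(0.1429) = 0.4011
  p(1,0)=1/7: -0.1429 × log₂(0.1429) = 0.4011
  p(1,1)=2/7: -0.2857 × log₂(0.2857) = 0.5164
H(X,Y) = 1.8424 bits


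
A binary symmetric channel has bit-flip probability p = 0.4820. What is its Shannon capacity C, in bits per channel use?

For BSC with error probability p:
C = 1 - H(p) where H(p) is binary entropy
H(0.4820) = -0.4820 × log₂(0.4820) - 0.5180 × log₂(0.5180)
H(p) = 0.9991
C = 1 - 0.9991 = 0.0009 bits/use


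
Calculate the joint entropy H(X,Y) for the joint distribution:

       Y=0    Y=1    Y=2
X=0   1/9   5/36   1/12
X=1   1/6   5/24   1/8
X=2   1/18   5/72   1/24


H(X,Y) = -Σ p(x,y) log₂ p(x,y)
  p(0,0)=1/9: -0.1111 × log₂(0.1111) = 0.3522
  p(0,1)=5/36: -0.1389 × log₂(0.1389) = 0.3956
  p(0,2)=1/12: -0.0833 × log₂(0.0833) = 0.2987
  p(1,0)=1/6: -0.1667 × log₂(0.1667) = 0.4308
  p(1,1)=5/24: -0.2083 × log₂(0.2083) = 0.4715
  p(1,2)=1/8: -0.1250 × log₂(0.1250) = 0.3750
  p(2,0)=1/18: -0.0556 × log₂(0.0556) = 0.2317
  p(2,1)=5/72: -0.0694 × log₂(0.0694) = 0.2672
  p(2,2)=1/24: -0.0417 × log₂(0.0417) = 0.1910
H(X,Y) = 3.0137 bits


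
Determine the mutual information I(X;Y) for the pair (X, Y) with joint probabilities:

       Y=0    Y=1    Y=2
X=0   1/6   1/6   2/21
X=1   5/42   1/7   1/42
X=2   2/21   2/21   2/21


H(X) = 1.5567, H(Y) = 1.5348, H(X,Y) = 3.0489
I(X;Y) = H(X) + H(Y) - H(X,Y) = 0.0425 bits


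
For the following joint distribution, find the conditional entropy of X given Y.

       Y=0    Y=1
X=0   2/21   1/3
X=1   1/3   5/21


H(X|Y) = Σ_y p(y) H(X|Y=y)
  p(Y=0) = 3/7, H(X|Y=0) = 0.7642
  p(Y=1) = 4/7, H(X|Y=1) = 0.9799
H(X|Y) = 0.4286×0.7642 + 0.5714×0.9799 = 0.8874 bits


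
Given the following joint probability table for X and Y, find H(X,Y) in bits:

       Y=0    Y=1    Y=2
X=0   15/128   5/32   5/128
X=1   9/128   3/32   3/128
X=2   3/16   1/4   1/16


H(X,Y) = -Σ p(x,y) log₂ p(x,y)
  p(0,0)=15/128: -0.1172 × log₂(0.1172) = 0.3625
  p(0,1)=5/32: -0.1562 × log₂(0.1562) = 0.4184
  p(0,2)=5/128: -0.0391 × log₂(0.0391) = 0.1827
  p(1,0)=9/128: -0.0703 × log₂(0.0703) = 0.2693
  p(1,1)=3/32: -0.0938 × log₂(0.0938) = 0.3202
  p(1,2)=3/128: -0.0234 × log₂(0.0234) = 0.1269
  p(2,0)=3/16: -0.1875 × log₂(0.1875) = 0.4528
  p(2,1)=1/4: -0.2500 × log₂(0.2500) = 0.5000
  p(2,2)=1/16: -0.0625 × log₂(0.0625) = 0.2500
H(X,Y) = 2.8829 bits


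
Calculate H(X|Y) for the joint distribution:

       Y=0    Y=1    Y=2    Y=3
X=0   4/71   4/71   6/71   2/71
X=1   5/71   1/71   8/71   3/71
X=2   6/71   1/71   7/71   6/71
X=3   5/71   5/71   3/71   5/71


H(X|Y) = Σ_y p(y) H(X|Y=y)
  p(Y=0) = 20/71, H(X|Y=0) = 1.9855
  p(Y=1) = 11/71, H(X|Y=1) = 1.6767
  p(Y=2) = 24/71, H(X|Y=2) = 1.9218
  p(Y=3) = 16/71, H(X|Y=3) = 1.8829
H(X|Y) = 0.2817×1.9855 + 0.1549×1.6767 + 0.3380×1.9218 + 0.2254×1.8829 = 1.8930 bits


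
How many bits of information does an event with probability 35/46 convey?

Information content I(x) = -log₂(p(x))
I = -log₂(35/46) = -log₂(0.7609)
I = 0.3943 bits


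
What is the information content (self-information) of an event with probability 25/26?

Information content I(x) = -log₂(p(x))
I = -log₂(25/26) = -log₂(0.9615)
I = 0.0566 bits


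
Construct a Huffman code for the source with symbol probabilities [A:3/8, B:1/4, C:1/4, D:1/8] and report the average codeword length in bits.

Huffman tree construction:
Combine smallest probabilities repeatedly
Resulting codes:
  A: 11 (length 2)
  B: 01 (length 2)
  C: 10 (length 2)
  D: 00 (length 2)
Average length = Σ p(s) × length(s) = 2.0000 bits


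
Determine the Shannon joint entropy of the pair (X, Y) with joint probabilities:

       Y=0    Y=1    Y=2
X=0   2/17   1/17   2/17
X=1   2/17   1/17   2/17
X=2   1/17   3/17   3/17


H(X,Y) = -Σ p(x,y) log₂ p(x,y)
  p(0,0)=2/17: -0.1176 × log₂(0.1176) = 0.3632
  p(0,1)=1/17: -0.0588 × log₂(0.0588) = 0.2404
  p(0,2)=2/17: -0.1176 × log₂(0.1176) = 0.3632
  p(1,0)=2/17: -0.1176 × log₂(0.1176) = 0.3632
  p(1,1)=1/17: -0.0588 × log₂(0.0588) = 0.2404
  p(1,2)=2/17: -0.1176 × log₂(0.1176) = 0.3632
  p(2,0)=1/17: -0.0588 × log₂(0.0588) = 0.2404
  p(2,1)=3/17: -0.1765 × log₂(0.1765) = 0.4416
  p(2,2)=3/17: -0.1765 × log₂(0.1765) = 0.4416
H(X,Y) = 3.0575 bits


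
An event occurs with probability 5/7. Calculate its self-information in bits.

Information content I(x) = -log₂(p(x))
I = -log₂(5/7) = -log₂(0.7143)
I = 0.4854 bits


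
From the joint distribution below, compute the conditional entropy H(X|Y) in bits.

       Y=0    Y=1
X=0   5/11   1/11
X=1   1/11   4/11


H(X|Y) = Σ_y p(y) H(X|Y=y)
  p(Y=0) = 6/11, H(X|Y=0) = 0.6500
  p(Y=1) = 5/11, H(X|Y=1) = 0.7219
H(X|Y) = 0.5455×0.6500 + 0.4545×0.7219 = 0.6827 bits


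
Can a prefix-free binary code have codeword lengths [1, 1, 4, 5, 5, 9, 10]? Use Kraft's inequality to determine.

Kraft inequality: Σ 2^(-l_i) ≤ 1 for prefix-free code
Calculating: 2^(-1) + 2^(-1) + 2^(-4) + 2^(-5) + 2^(-5) + 2^(-9) + 2^(-10)
= 0.5 + 0.5 + 0.0625 + 0.03125 + 0.03125 + 0.001953125 + 0.0009765625
= 1.1279
Since 1.1279 > 1, prefix-free code does not exist


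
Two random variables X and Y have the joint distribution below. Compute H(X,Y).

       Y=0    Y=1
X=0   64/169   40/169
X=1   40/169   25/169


H(X,Y) = -Σ p(x,y) log₂ p(x,y)
  p(0,0)=64/169: -0.3787 × log₂(0.3787) = 0.5305
  p(0,1)=40/169: -0.2367 × log₂(0.2367) = 0.4921
  p(1,0)=40/169: -0.2367 × log₂(0.2367) = 0.4921
  p(1,1)=25/169: -0.1479 × log₂(0.1479) = 0.4078
H(X,Y) = 1.9225 bits


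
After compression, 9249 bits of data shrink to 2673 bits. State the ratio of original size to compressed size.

Compression ratio = Original / Compressed
= 9249 / 2673 = 3.46:1


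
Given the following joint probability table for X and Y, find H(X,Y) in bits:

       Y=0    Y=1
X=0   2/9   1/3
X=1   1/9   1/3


H(X,Y) = -Σ p(x,y) log₂ p(x,y)
  p(0,0)=2/9: -0.2222 × log₂(0.2222) = 0.4822
  p(0,1)=1/3: -0.3333 × log₂(0.3333) = 0.5283
  p(1,0)=1/9: -0.1111 × log₂(0.1111) = 0.3522
  p(1,1)=1/3: -0.3333 × log₂(0.3333) = 0.5283
H(X,Y) = 1.8911 bits


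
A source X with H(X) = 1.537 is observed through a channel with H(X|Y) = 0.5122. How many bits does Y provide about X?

I(X;Y) = H(X) - H(X|Y)
I(X;Y) = 1.537 - 0.5122 = 1.0248 bits


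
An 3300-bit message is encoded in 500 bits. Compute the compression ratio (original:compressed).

Compression ratio = Original / Compressed
= 3300 / 500 = 6.60:1


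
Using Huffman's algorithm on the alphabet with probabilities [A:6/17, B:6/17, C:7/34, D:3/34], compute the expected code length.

Huffman tree construction:
Combine smallest probabilities repeatedly
Resulting codes:
  A: 11 (length 2)
  B: 0 (length 1)
  C: 101 (length 3)
  D: 100 (length 3)
Average length = Σ p(s) × length(s) = 1.9412 bits


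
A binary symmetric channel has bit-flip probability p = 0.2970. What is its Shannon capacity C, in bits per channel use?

For BSC with error probability p:
C = 1 - H(p) where H(p) is binary entropy
H(0.2970) = -0.2970 × log₂(0.2970) - 0.7030 × log₂(0.7030)
H(p) = 0.8776
C = 1 - 0.8776 = 0.1224 bits/use


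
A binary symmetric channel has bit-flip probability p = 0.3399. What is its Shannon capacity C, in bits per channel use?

For BSC with error probability p:
C = 1 - H(p) where H(p) is binary entropy
H(0.3399) = -0.3399 × log₂(0.3399) - 0.6601 × log₂(0.6601)
H(p) = 0.9247
C = 1 - 0.9247 = 0.0753 bits/use


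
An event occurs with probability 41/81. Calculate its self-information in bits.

Information content I(x) = -log₂(p(x))
I = -log₂(41/81) = -log₂(0.5062)
I = 0.9823 bits


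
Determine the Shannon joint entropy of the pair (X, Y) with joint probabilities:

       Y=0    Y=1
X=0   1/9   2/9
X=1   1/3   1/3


H(X,Y) = -Σ p(x,y) log₂ p(x,y)
  p(0,0)=1/9: -0.1111 × log₂(0.1111) = 0.3522
  p(0,1)=2/9: -0.2222 × log₂(0.2222) = 0.4822
  p(1,0)=1/3: -0.3333 × log₂(0.3333) = 0.5283
  p(1,1)=1/3: -0.3333 × log₂(0.3333) = 0.5283
H(X,Y) = 1.8911 bits


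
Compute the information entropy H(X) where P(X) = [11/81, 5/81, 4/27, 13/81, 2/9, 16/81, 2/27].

H(X) = -Σ p(x) log₂ p(x)
  -11/81 × log₂(11/81) = 0.3912
  -5/81 × log₂(5/81) = 0.2480
  -4/27 × log₂(4/27) = 0.4081
  -13/81 × log₂(13/81) = 0.4236
  -2/9 × log₂(2/9) = 0.4822
  -16/81 × log₂(16/81) = 0.4622
  -2/27 × log₂(2/27) = 0.2781
H(X) = 2.6935 bits


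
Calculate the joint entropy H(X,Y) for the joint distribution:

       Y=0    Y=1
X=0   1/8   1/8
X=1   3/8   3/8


H(X,Y) = -Σ p(x,y) log₂ p(x,y)
  p(0,0)=1/8: -0.1250 × log₂(0.1250) = 0.3750
  p(0,1)=1/8: -0.1250 × log₂(0.1250) = 0.3750
  p(1,0)=3/8: -0.3750 × log₂(0.3750) = 0.5306
  p(1,1)=3/8: -0.3750 × log₂(0.3750) = 0.5306
H(X,Y) = 1.8113 bits


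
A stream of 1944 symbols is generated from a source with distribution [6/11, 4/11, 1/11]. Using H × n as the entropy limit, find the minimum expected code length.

Entropy H = 1.3222 bits/symbol
Minimum bits = H × n = 1.3222 × 1944
= 2570.32 bits


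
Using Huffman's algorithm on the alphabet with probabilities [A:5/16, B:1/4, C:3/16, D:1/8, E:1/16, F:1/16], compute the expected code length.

Huffman tree construction:
Combine smallest probabilities repeatedly
Resulting codes:
  A: 11 (length 2)
  B: 01 (length 2)
  C: 00 (length 2)
  D: 100 (length 3)
  E: 1010 (length 4)
  F: 1011 (length 4)
Average length = Σ p(s) × length(s) = 2.3750 bits


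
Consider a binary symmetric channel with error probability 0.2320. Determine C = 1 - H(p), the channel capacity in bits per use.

For BSC with error probability p:
C = 1 - H(p) where H(p) is binary entropy
H(0.2320) = -0.2320 × log₂(0.2320) - 0.7680 × log₂(0.7680)
H(p) = 0.7815
C = 1 - 0.7815 = 0.2185 bits/use


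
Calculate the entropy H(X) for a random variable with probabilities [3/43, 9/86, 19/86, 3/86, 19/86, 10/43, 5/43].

H(X) = -Σ p(x) log₂ p(x)
  -3/43 × log₂(3/43) = 0.2680
  -9/86 × log₂(9/86) = 0.3408
  -19/86 × log₂(19/86) = 0.4813
  -3/86 × log₂(3/86) = 0.1689
  -19/86 × log₂(19/86) = 0.4813
  -10/43 × log₂(10/43) = 0.4894
  -5/43 × log₂(5/43) = 0.3610
H(X) = 2.5905 bits


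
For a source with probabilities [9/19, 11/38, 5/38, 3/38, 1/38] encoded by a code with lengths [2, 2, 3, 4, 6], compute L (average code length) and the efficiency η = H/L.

Average length L = Σ p_i × l_i = 2.3947 bits
Entropy H = 1.8406 bits
Efficiency η = H/L × 100% = 76.86%


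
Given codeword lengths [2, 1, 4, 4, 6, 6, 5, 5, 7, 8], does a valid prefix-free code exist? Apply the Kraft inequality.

Kraft inequality: Σ 2^(-l_i) ≤ 1 for prefix-free code
Calculating: 2^(-2) + 2^(-1) + 2^(-4) + 2^(-4) + 2^(-6) + 2^(-6) + 2^(-5) + 2^(-5) + 2^(-7) + 2^(-8)
= 0.25 + 0.5 + 0.0625 + 0.0625 + 0.015625 + 0.015625 + 0.03125 + 0.03125 + 0.0078125 + 0.00390625
= 0.9805
Since 0.9805 ≤ 1, prefix-free code exists


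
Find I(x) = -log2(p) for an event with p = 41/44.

Information content I(x) = -log₂(p(x))
I = -log₂(41/44) = -log₂(0.9318)
I = 0.1019 bits


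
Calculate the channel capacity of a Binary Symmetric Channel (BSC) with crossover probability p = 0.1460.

For BSC with error probability p:
C = 1 - H(p) where H(p) is binary entropy
H(0.1460) = -0.1460 × log₂(0.1460) - 0.8540 × log₂(0.8540)
H(p) = 0.5997
C = 1 - 0.5997 = 0.4003 bits/use


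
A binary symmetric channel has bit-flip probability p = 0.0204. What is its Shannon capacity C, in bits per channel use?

For BSC with error probability p:
C = 1 - H(p) where H(p) is binary entropy
H(0.0204) = -0.0204 × log₂(0.0204) - 0.9796 × log₂(0.9796)
H(p) = 0.1437
C = 1 - 0.1437 = 0.8563 bits/use


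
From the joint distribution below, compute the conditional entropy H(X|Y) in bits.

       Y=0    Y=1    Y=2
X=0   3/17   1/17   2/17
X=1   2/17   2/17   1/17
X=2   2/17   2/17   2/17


H(X|Y) = Σ_y p(y) H(X|Y=y)
  p(Y=0) = 7/17, H(X|Y=0) = 1.5567
  p(Y=1) = 5/17, H(X|Y=1) = 1.5219
  p(Y=2) = 5/17, H(X|Y=2) = 1.5219
H(X|Y) = 0.4118×1.5567 + 0.2941×1.5219 + 0.2941×1.5219 = 1.5362 bits


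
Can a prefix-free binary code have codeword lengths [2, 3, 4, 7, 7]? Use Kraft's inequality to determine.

Kraft inequality: Σ 2^(-l_i) ≤ 1 for prefix-free code
Calculating: 2^(-2) + 2^(-3) + 2^(-4) + 2^(-7) + 2^(-7)
= 0.25 + 0.125 + 0.0625 + 0.0078125 + 0.0078125
= 0.4531
Since 0.4531 ≤ 1, prefix-free code exists


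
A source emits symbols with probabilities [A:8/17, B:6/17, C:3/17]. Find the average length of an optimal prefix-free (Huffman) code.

Huffman tree construction:
Combine smallest probabilities repeatedly
Resulting codes:
  A: 0 (length 1)
  B: 11 (length 2)
  C: 10 (length 2)
Average length = Σ p(s) × length(s) = 1.5294 bits


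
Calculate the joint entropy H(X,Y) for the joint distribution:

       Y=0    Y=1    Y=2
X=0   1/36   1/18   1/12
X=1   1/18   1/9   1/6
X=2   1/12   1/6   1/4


H(X,Y) = -Σ p(x,y) log₂ p(x,y)
  p(0,0)=1/36: -0.0278 × log₂(0.0278) = 0.1436
  p(0,1)=1/18: -0.0556 × log₂(0.0556) = 0.2317
  p(0,2)=1/12: -0.0833 × log₂(0.0833) = 0.2987
  p(1,0)=1/18: -0.0556 × log₂(0.0556) = 0.2317
  p(1,1)=1/9: -0.1111 × log₂(0.1111) = 0.3522
  p(1,2)=1/6: -0.1667 × log₂(0.1667) = 0.4308
  p(2,0)=1/12: -0.0833 × log₂(0.0833) = 0.2987
  p(2,1)=1/6: -0.1667 × log₂(0.1667) = 0.4308
  p(2,2)=1/4: -0.2500 × log₂(0.2500) = 0.5000
H(X,Y) = 2.9183 bits


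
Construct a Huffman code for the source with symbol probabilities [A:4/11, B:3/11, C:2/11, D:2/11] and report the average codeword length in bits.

Huffman tree construction:
Combine smallest probabilities repeatedly
Resulting codes:
  A: 11 (length 2)
  B: 10 (length 2)
  C: 00 (length 2)
  D: 01 (length 2)
Average length = Σ p(s) × length(s) = 2.0000 bits


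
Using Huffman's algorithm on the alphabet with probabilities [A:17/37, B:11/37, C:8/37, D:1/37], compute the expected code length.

Huffman tree construction:
Combine smallest probabilities repeatedly
Resulting codes:
  A: 0 (length 1)
  B: 11 (length 2)
  C: 101 (length 3)
  D: 100 (length 3)
Average length = Σ p(s) × length(s) = 1.7838 bits


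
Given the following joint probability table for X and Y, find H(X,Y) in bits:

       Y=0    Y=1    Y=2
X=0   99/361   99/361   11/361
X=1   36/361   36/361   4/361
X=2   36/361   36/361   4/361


H(X,Y) = -Σ p(x,y) log₂ p(x,y)
  p(0,0)=99/361: -0.2742 × log₂(0.2742) = 0.5119
  p(0,1)=99/361: -0.2742 × log₂(0.2742) = 0.5119
  p(0,2)=11/361: -0.0305 × log₂(0.0305) = 0.1535
  p(1,0)=36/361: -0.0997 × log₂(0.0997) = 0.3317
  p(1,1)=36/361: -0.0997 × log₂(0.0997) = 0.3317
  p(1,2)=4/361: -0.0111 × log₂(0.0111) = 0.0720
  p(2,0)=36/361: -0.0997 × log₂(0.0997) = 0.3317
  p(2,1)=36/361: -0.0997 × log₂(0.0997) = 0.3317
  p(2,2)=4/361: -0.0111 × log₂(0.0111) = 0.0720
H(X,Y) = 2.6478 bits
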